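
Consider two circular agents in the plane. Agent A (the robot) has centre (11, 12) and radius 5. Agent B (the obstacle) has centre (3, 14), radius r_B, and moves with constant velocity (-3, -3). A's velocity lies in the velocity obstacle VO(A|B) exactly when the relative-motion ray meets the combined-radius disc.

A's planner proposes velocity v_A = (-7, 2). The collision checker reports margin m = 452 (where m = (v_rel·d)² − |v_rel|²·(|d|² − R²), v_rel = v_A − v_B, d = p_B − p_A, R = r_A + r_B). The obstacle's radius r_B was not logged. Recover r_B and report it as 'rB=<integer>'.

m = 452
d = (-8, 2);  v_rel = (-4, 5),  |v_rel|² = 41
v_rel×d = (-4)·(2) − (5)·(-8) = 32
since m = R²·41 − 32²:  R² = (1024 + 452) / 41 = 36
R = √36 = 6  ⇒  r_B = 6 − 5 = 1

rB=1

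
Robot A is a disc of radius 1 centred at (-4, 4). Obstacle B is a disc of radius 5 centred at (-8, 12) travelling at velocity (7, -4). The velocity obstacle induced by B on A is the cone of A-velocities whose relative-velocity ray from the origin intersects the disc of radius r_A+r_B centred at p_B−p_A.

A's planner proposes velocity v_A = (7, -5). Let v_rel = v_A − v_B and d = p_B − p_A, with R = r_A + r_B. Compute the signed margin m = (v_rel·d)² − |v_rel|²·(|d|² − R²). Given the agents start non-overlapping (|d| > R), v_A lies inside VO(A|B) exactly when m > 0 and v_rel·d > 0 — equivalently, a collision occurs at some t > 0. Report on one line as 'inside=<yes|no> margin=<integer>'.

d = (-4, 8),  |d|² = 80;  R = 1+5 = 6,  c = 80−6² = 44
v_rel = (0, -1),  |v_rel|² = 1;  v_rel·d = (0)·(-4) + (-1)·(8) = -8
1·t² + 16·t + 44 = 0  ⇒  m = (-8)² − 1·44 = 20
m = 20 > 0,  v_rel·d = -8 < 0  ⇒  outside

inside=no margin=20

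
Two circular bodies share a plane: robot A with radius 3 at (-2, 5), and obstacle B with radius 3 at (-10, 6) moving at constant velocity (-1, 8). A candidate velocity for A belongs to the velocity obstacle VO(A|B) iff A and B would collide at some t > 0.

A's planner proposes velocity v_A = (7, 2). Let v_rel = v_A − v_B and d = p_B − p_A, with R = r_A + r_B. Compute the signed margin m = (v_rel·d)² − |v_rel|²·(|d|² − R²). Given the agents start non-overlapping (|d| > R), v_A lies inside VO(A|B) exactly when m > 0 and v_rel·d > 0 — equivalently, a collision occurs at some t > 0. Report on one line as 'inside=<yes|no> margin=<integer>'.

d = (-8, 1),  |d|² = 65;  R = 3+3 = 6,  c = 65−6² = 29
v_rel = (8, -6),  |v_rel|² = 100;  v_rel·d = (8)·(-8) + (-6)·(1) = -70
100·t² + 140·t + 29 = 0  ⇒  m = (-70)² − 100·29 = 2000
m = 2000 > 0,  v_rel·d = -70 < 0  ⇒  outside

inside=no margin=2000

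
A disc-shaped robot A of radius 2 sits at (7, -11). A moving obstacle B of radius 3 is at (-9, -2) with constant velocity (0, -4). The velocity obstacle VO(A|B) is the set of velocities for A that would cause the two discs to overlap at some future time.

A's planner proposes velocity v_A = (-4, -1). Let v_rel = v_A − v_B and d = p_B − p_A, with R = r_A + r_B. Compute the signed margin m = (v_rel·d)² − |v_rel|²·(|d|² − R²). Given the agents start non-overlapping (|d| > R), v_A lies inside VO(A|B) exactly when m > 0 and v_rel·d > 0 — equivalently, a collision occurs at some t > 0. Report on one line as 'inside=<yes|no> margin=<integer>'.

d = (-16, 9),  |d|² = 337;  R = 2+3 = 5,  c = 337−5² = 312
v_rel = (-4, 3),  |v_rel|² = 25;  v_rel·d = (-4)·(-16) + (3)·(9) = 91
25·t² − 182·t + 312 = 0  ⇒  m = 91² − 25·312 = 481
m = 481 > 0,  v_rel·d = 91 > 0  ⇒  inside

inside=yes margin=481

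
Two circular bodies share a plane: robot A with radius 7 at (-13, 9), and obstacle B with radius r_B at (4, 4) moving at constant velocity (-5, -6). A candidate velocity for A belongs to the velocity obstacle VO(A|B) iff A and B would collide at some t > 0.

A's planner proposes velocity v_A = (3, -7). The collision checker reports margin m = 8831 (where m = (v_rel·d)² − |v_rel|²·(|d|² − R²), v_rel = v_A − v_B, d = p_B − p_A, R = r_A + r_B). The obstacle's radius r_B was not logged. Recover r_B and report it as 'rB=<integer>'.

m = 8831
d = (17, -5);  v_rel = (8, -1),  |v_rel|² = 65
v_rel×d = (8)·(-5) − (-1)·(17) = -23
since m = R²·65 − (-23)²:  R² = (529 + 8831) / 65 = 144
R = √144 = 12  ⇒  r_B = 12 − 7 = 5

rB=5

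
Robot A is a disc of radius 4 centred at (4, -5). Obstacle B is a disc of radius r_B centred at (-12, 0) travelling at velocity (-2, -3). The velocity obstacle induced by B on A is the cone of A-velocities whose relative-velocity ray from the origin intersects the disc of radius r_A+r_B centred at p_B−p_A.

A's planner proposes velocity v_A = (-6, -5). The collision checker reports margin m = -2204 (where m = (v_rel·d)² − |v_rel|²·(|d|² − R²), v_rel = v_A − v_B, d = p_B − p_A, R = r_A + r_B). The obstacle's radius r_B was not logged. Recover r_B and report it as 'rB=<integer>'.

m = -2204
d = (-16, 5);  v_rel = (-4, -2),  |v_rel|² = 20
v_rel×d = (-4)·(5) − (-2)·(-16) = -52
since m = R²·20 − (-52)²:  R² = (2704 + -2204) / 20 = 25
R = √25 = 5  ⇒  r_B = 5 − 4 = 1

rB=1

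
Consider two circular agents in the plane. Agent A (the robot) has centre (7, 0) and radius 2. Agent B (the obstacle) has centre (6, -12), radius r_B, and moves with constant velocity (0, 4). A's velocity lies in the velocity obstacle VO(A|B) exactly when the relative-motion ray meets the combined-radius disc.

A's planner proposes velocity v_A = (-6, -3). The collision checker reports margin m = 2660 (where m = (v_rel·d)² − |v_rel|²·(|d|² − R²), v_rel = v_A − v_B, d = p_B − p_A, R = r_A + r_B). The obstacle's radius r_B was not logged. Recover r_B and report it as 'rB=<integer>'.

m = 2660
d = (-1, -12);  v_rel = (-6, -7),  |v_rel|² = 85
v_rel×d = (-6)·(-12) − (-7)·(-1) = 65
since m = R²·85 − 65²:  R² = (4225 + 2660) / 85 = 81
R = √81 = 9  ⇒  r_B = 9 − 2 = 7

rB=7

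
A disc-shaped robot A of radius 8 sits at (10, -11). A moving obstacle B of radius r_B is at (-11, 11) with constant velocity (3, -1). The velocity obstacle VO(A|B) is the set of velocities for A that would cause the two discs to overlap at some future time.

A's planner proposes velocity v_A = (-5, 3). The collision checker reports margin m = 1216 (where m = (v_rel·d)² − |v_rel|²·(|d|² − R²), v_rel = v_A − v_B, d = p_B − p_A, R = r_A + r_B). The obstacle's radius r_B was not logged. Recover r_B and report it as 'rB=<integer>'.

m = 1216
d = (-21, 22);  v_rel = (-8, 4),  |v_rel|² = 80
v_rel×d = (-8)·(22) − (4)·(-21) = -92
since m = R²·80 − (-92)²:  R² = (8464 + 1216) / 80 = 121
R = √121 = 11  ⇒  r_B = 11 − 8 = 3

rB=3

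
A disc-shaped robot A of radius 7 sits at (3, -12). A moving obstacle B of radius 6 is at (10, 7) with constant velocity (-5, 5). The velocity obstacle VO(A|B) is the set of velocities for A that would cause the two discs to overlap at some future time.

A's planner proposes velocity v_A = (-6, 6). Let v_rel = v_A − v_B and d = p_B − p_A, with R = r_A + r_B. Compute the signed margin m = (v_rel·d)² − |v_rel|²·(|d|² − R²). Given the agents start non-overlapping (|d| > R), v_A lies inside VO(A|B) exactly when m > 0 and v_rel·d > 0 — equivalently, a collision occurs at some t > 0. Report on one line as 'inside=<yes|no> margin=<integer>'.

d = (7, 19),  |d|² = 410;  R = 7+6 = 13,  c = 410−13² = 241
v_rel = (-1, 1),  |v_rel|² = 2;  v_rel·d = (-1)·(7) + (1)·(19) = 12
2·t² − 24·t + 241 = 0  ⇒  m = 12² − 2·241 = -338
m = -338 < 0,  v_rel·d = 12 > 0  ⇒  outside

inside=no margin=-338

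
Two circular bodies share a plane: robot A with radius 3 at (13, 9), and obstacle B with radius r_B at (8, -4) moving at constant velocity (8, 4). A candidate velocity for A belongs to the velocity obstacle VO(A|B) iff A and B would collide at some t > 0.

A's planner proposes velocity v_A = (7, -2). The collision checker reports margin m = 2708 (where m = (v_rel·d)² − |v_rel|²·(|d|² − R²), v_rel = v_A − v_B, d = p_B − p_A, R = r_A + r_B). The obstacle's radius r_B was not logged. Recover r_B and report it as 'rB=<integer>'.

m = 2708
d = (-5, -13);  v_rel = (-1, -6),  |v_rel|² = 37
v_rel×d = (-1)·(-13) − (-6)·(-5) = -17
since m = R²·37 − (-17)²:  R² = (289 + 2708) / 37 = 81
R = √81 = 9  ⇒  r_B = 9 − 3 = 6

rB=6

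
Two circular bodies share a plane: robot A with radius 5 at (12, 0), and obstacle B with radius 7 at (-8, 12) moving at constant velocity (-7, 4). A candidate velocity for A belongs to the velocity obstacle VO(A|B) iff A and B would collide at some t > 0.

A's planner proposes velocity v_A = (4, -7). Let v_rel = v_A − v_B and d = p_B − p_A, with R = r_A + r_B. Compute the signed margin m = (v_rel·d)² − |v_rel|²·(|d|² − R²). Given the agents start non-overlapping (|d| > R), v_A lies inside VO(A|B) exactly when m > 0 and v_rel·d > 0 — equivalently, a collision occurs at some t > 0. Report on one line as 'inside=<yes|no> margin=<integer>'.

d = (-20, 12),  |d|² = 544;  R = 5+7 = 12,  c = 544−12² = 400
v_rel = (11, -11),  |v_rel|² = 242;  v_rel·d = (11)·(-20) + (-11)·(12) = -352
242·t² + 704·t + 400 = 0  ⇒  m = (-352)² − 242·400 = 27104
m = 27104 > 0,  v_rel·d = -352 < 0  ⇒  outside

inside=no margin=27104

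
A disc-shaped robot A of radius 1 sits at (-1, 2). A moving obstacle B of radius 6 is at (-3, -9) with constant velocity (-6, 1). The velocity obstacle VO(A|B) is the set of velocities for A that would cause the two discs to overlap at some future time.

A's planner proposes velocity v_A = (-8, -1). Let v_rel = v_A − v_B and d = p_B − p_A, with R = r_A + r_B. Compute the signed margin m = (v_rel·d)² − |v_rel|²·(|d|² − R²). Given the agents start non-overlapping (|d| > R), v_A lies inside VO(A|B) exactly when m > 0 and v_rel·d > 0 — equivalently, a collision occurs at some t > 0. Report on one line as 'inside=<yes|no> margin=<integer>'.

d = (-2, -11),  |d|² = 125;  R = 1+6 = 7,  c = 125−7² = 76
v_rel = (-2, -2),  |v_rel|² = 8;  v_rel·d = (-2)·(-2) + (-2)·(-11) = 26
8·t² − 52·t + 76 = 0  ⇒  m = 26² − 8·76 = 68
m = 68 > 0,  v_rel·d = 26 > 0  ⇒  inside

inside=yes margin=68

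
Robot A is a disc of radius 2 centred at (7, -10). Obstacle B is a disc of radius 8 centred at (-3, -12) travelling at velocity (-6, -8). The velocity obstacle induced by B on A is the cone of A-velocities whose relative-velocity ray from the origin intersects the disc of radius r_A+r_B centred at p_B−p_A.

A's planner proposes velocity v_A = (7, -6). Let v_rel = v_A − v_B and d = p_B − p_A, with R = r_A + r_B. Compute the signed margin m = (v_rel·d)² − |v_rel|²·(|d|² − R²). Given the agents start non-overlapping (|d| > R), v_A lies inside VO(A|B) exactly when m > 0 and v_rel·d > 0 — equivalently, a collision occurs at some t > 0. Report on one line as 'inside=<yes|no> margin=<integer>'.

d = (-10, -2),  |d|² = 104;  R = 2+8 = 10,  c = 104−10² = 4
v_rel = (13, 2),  |v_rel|² = 173;  v_rel·d = (13)·(-10) + (2)·(-2) = -134
173·t² + 268·t + 4 = 0  ⇒  m = (-134)² − 173·4 = 17264
m = 17264 > 0,  v_rel·d = -134 < 0  ⇒  outside

inside=no margin=17264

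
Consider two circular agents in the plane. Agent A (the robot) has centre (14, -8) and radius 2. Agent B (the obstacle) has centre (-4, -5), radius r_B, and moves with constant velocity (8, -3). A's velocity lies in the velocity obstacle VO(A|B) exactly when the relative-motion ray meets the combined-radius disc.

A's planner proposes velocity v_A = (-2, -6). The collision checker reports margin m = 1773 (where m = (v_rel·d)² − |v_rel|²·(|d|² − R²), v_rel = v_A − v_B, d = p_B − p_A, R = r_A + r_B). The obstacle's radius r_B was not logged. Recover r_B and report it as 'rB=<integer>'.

m = 1773
d = (-18, 3);  v_rel = (-10, -3),  |v_rel|² = 109
v_rel×d = (-10)·(3) − (-3)·(-18) = -84
since m = R²·109 − (-84)²:  R² = (7056 + 1773) / 109 = 81
R = √81 = 9  ⇒  r_B = 9 − 2 = 7

rB=7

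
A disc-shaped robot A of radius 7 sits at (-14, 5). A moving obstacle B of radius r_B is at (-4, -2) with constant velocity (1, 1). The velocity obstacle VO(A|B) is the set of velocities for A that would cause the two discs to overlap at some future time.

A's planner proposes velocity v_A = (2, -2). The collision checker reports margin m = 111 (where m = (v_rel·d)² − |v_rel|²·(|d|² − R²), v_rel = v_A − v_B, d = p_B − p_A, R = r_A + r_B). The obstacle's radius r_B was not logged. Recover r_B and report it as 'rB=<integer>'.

m = 111
d = (10, -7);  v_rel = (1, -3),  |v_rel|² = 10
v_rel×d = (1)·(-7) − (-3)·(10) = 23
since m = R²·10 − 23²:  R² = (529 + 111) / 10 = 64
R = √64 = 8  ⇒  r_B = 8 − 7 = 1

rB=1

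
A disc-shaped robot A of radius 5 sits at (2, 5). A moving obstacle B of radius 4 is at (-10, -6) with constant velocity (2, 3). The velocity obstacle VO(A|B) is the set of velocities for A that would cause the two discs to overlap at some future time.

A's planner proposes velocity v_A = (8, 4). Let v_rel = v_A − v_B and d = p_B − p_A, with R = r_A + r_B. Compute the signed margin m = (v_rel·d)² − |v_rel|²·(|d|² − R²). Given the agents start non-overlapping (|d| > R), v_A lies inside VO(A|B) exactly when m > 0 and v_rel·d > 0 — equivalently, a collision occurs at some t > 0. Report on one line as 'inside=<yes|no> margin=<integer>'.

d = (-12, -11),  |d|² = 265;  R = 5+4 = 9,  c = 265−9² = 184
v_rel = (6, 1),  |v_rel|² = 37;  v_rel·d = (6)·(-12) + (1)·(-11) = -83
37·t² + 166·t + 184 = 0  ⇒  m = (-83)² − 37·184 = 81
m = 81 > 0,  v_rel·d = -83 < 0  ⇒  outside

inside=no margin=81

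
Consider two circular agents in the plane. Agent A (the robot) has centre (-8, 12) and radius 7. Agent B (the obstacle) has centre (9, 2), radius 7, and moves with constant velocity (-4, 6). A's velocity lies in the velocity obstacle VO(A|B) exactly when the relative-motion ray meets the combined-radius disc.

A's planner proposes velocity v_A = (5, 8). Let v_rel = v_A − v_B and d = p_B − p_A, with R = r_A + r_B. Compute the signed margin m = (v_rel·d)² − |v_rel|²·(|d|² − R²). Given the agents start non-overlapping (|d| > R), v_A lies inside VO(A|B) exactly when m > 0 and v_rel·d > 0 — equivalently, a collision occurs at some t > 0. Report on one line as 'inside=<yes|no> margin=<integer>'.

d = (17, -10),  |d|² = 389;  R = 7+7 = 14,  c = 389−14² = 193
v_rel = (9, 2),  |v_rel|² = 85;  v_rel·d = (9)·(17) + (2)·(-10) = 133
85·t² − 266·t + 193 = 0  ⇒  m = 133² − 85·193 = 1284
m = 1284 > 0,  v_rel·d = 133 > 0  ⇒  inside

inside=yes margin=1284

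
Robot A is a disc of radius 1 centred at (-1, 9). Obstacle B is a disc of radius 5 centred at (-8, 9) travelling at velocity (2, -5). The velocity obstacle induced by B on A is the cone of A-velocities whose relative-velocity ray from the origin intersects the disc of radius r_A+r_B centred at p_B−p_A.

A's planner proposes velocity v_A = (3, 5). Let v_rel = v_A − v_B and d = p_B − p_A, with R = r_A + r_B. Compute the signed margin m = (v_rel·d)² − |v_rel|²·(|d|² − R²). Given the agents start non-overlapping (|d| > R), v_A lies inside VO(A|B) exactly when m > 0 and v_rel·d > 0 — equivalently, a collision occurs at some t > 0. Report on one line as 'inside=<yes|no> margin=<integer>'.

d = (-7, 0),  |d|² = 49;  R = 1+5 = 6,  c = 49−6² = 13
v_rel = (1, 10),  |v_rel|² = 101;  v_rel·d = (1)·(-7) + (10)·(0) = -7
101·t² + 14·t + 13 = 0  ⇒  m = (-7)² − 101·13 = -1264
m = -1264 < 0,  v_rel·d = -7 < 0  ⇒  outside

inside=no margin=-1264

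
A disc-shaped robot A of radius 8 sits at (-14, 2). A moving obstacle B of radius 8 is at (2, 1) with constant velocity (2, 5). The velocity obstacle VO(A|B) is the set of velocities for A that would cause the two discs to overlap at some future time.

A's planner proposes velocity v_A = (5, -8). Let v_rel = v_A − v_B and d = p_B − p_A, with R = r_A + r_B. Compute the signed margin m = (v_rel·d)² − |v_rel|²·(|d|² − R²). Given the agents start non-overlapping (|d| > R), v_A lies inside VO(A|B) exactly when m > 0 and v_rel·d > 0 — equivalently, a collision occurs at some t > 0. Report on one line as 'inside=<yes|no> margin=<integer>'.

d = (16, -1),  |d|² = 257;  R = 8+8 = 16,  c = 257−16² = 1
v_rel = (3, -13),  |v_rel|² = 178;  v_rel·d = (3)·(16) + (-13)·(-1) = 61
178·t² − 122·t + 1 = 0  ⇒  m = 61² − 178·1 = 3543
m = 3543 > 0,  v_rel·d = 61 > 0  ⇒  inside

inside=yes margin=3543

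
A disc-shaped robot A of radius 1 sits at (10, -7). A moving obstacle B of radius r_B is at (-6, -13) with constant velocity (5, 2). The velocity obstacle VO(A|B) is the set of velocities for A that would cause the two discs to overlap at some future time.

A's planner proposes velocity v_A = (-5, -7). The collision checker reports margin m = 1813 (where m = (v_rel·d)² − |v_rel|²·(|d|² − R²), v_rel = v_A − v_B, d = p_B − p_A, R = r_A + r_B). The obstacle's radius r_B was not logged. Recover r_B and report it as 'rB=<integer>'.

m = 1813
d = (-16, -6);  v_rel = (-10, -9),  |v_rel|² = 181
v_rel×d = (-10)·(-6) − (-9)·(-16) = -84
since m = R²·181 − (-84)²:  R² = (7056 + 1813) / 181 = 49
R = √49 = 7  ⇒  r_B = 7 − 1 = 6

rB=6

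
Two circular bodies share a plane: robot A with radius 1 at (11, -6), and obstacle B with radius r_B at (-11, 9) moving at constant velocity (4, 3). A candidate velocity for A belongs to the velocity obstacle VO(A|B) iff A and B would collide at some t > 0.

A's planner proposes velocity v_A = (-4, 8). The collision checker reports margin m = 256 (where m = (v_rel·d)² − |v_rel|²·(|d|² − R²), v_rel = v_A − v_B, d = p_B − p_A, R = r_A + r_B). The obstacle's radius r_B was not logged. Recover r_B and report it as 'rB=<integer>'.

m = 256
d = (-22, 15);  v_rel = (-8, 5),  |v_rel|² = 89
v_rel×d = (-8)·(15) − (5)·(-22) = -10
since m = R²·89 − (-10)²:  R² = (100 + 256) / 89 = 4
R = √4 = 2  ⇒  r_B = 2 − 1 = 1

rB=1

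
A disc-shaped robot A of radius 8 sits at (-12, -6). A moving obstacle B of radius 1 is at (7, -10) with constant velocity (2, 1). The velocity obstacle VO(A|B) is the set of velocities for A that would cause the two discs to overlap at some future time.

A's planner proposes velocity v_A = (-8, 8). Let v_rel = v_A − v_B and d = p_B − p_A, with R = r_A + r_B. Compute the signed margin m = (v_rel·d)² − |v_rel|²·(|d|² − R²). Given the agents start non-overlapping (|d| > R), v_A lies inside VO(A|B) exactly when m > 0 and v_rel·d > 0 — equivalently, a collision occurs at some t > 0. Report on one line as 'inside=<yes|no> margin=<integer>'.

d = (19, -4),  |d|² = 377;  R = 8+1 = 9,  c = 377−9² = 296
v_rel = (-10, 7),  |v_rel|² = 149;  v_rel·d = (-10)·(19) + (7)·(-4) = -218
149·t² + 436·t + 296 = 0  ⇒  m = (-218)² − 149·296 = 3420
m = 3420 > 0,  v_rel·d = -218 < 0  ⇒  outside

inside=no margin=3420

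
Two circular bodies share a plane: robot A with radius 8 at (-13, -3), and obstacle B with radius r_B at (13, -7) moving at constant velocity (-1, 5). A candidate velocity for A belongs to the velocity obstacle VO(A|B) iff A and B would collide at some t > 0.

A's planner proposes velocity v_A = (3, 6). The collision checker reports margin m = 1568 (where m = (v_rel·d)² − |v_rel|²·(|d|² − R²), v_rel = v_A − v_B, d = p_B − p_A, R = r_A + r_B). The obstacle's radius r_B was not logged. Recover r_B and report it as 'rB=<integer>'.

m = 1568
d = (26, -4);  v_rel = (4, 1),  |v_rel|² = 17
v_rel×d = (4)·(-4) − (1)·(26) = -42
since m = R²·17 − (-42)²:  R² = (1764 + 1568) / 17 = 196
R = √196 = 14  ⇒  r_B = 14 − 8 = 6

rB=6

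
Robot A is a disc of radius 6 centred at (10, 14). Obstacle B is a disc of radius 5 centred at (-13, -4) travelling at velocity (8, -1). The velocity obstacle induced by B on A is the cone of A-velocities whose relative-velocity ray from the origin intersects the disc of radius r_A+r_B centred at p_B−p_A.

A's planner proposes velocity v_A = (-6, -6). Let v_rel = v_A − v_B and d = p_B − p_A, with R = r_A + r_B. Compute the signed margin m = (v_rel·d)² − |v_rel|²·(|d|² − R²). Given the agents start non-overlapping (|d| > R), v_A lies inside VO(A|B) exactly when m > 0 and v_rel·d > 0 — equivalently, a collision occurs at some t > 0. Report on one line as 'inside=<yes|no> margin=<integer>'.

d = (-23, -18),  |d|² = 853;  R = 6+5 = 11,  c = 853−11² = 732
v_rel = (-14, -5),  |v_rel|² = 221;  v_rel·d = (-14)·(-23) + (-5)·(-18) = 412
221·t² − 824·t + 732 = 0  ⇒  m = 412² − 221·732 = 7972
m = 7972 > 0,  v_rel·d = 412 > 0  ⇒  inside

inside=yes margin=7972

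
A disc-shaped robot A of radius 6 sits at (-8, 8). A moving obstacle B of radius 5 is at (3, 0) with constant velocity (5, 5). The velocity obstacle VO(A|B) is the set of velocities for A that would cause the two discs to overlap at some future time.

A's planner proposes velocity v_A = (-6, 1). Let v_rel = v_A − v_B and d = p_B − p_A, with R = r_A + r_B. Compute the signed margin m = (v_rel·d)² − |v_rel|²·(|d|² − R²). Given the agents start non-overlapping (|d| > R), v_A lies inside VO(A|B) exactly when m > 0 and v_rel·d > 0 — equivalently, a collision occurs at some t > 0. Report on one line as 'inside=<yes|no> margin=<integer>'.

d = (11, -8),  |d|² = 185;  R = 6+5 = 11,  c = 185−11² = 64
v_rel = (-11, -4),  |v_rel|² = 137;  v_rel·d = (-11)·(11) + (-4)·(-8) = -89
137·t² + 178·t + 64 = 0  ⇒  m = (-89)² − 137·64 = -847
m = -847 < 0,  v_rel·d = -89 < 0  ⇒  outside

inside=no margin=-847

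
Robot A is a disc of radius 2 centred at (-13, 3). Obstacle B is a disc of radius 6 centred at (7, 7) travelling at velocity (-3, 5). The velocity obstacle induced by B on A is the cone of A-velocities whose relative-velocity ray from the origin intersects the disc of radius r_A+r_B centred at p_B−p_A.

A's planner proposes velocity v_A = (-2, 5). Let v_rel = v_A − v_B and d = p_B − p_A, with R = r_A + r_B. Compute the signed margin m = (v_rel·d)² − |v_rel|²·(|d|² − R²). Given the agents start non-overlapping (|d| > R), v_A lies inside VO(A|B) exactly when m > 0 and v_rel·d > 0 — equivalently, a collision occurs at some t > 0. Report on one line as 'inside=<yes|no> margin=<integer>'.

d = (20, 4),  |d|² = 416;  R = 2+6 = 8,  c = 416−8² = 352
v_rel = (1, 0),  |v_rel|² = 1;  v_rel·d = (1)·(20) + (0)·(4) = 20
1·t² − 40·t + 352 = 0  ⇒  m = 20² − 1·352 = 48
m = 48 > 0,  v_rel·d = 20 > 0  ⇒  inside

inside=yes margin=48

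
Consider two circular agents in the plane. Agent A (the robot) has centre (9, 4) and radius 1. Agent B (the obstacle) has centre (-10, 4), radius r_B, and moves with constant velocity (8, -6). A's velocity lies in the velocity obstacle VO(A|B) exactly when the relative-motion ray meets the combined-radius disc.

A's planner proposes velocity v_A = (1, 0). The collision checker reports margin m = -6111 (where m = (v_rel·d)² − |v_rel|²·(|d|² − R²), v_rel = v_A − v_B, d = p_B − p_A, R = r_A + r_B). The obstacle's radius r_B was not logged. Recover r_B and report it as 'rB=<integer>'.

m = -6111
d = (-19, 0);  v_rel = (-7, 6),  |v_rel|² = 85
v_rel×d = (-7)·(0) − (6)·(-19) = 114
since m = R²·85 − 114²:  R² = (12996 + -6111) / 85 = 81
R = √81 = 9  ⇒  r_B = 9 − 1 = 8

rB=8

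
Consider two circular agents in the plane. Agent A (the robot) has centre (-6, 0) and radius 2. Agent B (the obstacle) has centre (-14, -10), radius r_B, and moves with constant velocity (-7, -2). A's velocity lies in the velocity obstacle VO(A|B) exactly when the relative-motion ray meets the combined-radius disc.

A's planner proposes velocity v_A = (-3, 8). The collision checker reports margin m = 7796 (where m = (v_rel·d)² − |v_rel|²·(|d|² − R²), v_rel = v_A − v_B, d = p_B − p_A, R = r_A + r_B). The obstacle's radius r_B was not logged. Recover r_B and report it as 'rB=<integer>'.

m = 7796
d = (-8, -10);  v_rel = (4, 10),  |v_rel|² = 116
v_rel×d = (4)·(-10) − (10)·(-8) = 40
since m = R²·116 − 40²:  R² = (1600 + 7796) / 116 = 81
R = √81 = 9  ⇒  r_B = 9 − 2 = 7

rB=7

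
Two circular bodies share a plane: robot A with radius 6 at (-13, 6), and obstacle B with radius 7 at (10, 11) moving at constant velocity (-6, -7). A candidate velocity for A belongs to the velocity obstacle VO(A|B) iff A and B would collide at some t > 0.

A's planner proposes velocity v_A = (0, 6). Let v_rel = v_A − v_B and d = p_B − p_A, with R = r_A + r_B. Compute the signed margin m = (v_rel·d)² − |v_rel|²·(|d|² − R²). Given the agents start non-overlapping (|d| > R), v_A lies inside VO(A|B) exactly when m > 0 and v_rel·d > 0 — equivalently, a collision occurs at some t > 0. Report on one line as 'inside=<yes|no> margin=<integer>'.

d = (23, 5),  |d|² = 554;  R = 6+7 = 13,  c = 554−13² = 385
v_rel = (6, 13),  |v_rel|² = 205;  v_rel·d = (6)·(23) + (13)·(5) = 203
205·t² − 406·t + 385 = 0  ⇒  m = 203² − 205·385 = -37716
m = -37716 < 0,  v_rel·d = 203 > 0  ⇒  outside

inside=no margin=-37716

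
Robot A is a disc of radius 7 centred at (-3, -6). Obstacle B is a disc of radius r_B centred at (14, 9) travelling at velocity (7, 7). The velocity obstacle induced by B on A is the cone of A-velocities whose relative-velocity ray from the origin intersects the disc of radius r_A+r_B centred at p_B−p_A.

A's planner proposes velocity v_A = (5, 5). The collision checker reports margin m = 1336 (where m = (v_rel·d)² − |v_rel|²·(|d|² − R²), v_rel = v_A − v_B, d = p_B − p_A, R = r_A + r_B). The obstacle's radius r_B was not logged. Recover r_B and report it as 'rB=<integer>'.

m = 1336
d = (17, 15);  v_rel = (-2, -2),  |v_rel|² = 8
v_rel×d = (-2)·(15) − (-2)·(17) = 4
since m = R²·8 − 4²:  R² = (16 + 1336) / 8 = 169
R = √169 = 13  ⇒  r_B = 13 − 7 = 6

rB=6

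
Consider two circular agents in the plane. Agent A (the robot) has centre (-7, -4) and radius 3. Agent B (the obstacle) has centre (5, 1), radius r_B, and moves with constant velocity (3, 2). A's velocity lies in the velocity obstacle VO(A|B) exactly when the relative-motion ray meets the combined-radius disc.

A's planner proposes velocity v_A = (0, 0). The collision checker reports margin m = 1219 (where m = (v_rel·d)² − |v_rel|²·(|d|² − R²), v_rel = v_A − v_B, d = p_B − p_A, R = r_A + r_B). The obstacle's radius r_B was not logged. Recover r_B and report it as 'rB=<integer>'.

m = 1219
d = (12, 5);  v_rel = (-3, -2),  |v_rel|² = 13
v_rel×d = (-3)·(5) − (-2)·(12) = 9
since m = R²·13 − 9²:  R² = (81 + 1219) / 13 = 100
R = √100 = 10  ⇒  r_B = 10 − 3 = 7

rB=7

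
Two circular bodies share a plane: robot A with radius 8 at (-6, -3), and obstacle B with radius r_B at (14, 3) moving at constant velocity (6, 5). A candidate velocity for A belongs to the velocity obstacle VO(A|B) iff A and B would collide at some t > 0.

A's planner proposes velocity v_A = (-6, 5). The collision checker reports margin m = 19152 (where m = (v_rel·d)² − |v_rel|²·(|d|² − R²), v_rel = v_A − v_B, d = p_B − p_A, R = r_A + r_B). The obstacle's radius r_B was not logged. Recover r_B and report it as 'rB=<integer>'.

m = 19152
d = (20, 6);  v_rel = (-12, 0),  |v_rel|² = 144
v_rel×d = (-12)·(6) − (0)·(20) = -72
since m = R²·144 − (-72)²:  R² = (5184 + 19152) / 144 = 169
R = √169 = 13  ⇒  r_B = 13 − 8 = 5

rB=5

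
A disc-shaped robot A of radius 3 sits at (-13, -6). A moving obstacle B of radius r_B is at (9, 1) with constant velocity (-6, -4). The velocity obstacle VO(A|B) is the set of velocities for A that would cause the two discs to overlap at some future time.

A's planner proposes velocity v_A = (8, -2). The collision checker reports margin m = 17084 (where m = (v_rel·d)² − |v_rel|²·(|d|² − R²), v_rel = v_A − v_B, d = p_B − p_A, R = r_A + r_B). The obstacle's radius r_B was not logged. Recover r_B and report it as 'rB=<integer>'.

m = 17084
d = (22, 7);  v_rel = (14, 2),  |v_rel|² = 200
v_rel×d = (14)·(7) − (2)·(22) = 54
since m = R²·200 − 54²:  R² = (2916 + 17084) / 200 = 100
R = √100 = 10  ⇒  r_B = 10 − 3 = 7

rB=7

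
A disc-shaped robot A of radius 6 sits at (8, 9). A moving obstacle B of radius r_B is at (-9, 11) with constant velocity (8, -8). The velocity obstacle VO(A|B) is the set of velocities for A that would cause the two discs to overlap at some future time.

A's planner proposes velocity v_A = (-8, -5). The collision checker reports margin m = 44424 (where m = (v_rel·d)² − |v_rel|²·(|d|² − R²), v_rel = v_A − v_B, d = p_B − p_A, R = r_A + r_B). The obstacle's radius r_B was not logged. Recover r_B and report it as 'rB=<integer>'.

m = 44424
d = (-17, 2);  v_rel = (-16, 3),  |v_rel|² = 265
v_rel×d = (-16)·(2) − (3)·(-17) = 19
since m = R²·265 − 19²:  R² = (361 + 44424) / 265 = 169
R = √169 = 13  ⇒  r_B = 13 − 6 = 7

rB=7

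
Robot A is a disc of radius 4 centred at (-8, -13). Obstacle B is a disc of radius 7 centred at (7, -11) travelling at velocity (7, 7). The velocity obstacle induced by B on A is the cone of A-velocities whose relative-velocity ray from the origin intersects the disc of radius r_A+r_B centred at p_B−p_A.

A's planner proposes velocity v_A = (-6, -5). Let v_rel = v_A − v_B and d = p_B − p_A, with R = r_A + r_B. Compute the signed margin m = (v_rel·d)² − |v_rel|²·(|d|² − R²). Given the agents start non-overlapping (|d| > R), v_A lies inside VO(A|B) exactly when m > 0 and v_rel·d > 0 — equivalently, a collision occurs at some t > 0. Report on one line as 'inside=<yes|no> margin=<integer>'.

d = (15, 2),  |d|² = 229;  R = 4+7 = 11,  c = 229−11² = 108
v_rel = (-13, -12),  |v_rel|² = 313;  v_rel·d = (-13)·(15) + (-12)·(2) = -219
313·t² + 438·t + 108 = 0  ⇒  m = (-219)² − 313·108 = 14157
m = 14157 > 0,  v_rel·d = -219 < 0  ⇒  outside

inside=no margin=14157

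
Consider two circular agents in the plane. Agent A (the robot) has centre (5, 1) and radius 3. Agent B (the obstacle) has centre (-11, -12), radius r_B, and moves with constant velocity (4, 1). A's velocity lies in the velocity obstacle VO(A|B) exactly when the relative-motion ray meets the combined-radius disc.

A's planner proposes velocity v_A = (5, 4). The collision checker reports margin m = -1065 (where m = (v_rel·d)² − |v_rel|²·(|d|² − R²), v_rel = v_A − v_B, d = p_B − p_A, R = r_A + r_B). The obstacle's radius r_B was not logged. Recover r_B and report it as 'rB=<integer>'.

m = -1065
d = (-16, -13);  v_rel = (1, 3),  |v_rel|² = 10
v_rel×d = (1)·(-13) − (3)·(-16) = 35
since m = R²·10 − 35²:  R² = (1225 + -1065) / 10 = 16
R = √16 = 4  ⇒  r_B = 4 − 3 = 1

rB=1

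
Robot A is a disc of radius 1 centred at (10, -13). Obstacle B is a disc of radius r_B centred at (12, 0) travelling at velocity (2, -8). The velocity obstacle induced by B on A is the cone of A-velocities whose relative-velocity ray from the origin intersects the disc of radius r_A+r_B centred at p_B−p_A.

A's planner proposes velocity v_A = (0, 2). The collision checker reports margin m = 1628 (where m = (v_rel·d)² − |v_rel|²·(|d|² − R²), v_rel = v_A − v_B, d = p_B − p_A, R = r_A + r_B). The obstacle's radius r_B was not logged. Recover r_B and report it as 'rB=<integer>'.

m = 1628
d = (2, 13);  v_rel = (-2, 10),  |v_rel|² = 104
v_rel×d = (-2)·(13) − (10)·(2) = -46
since m = R²·104 − (-46)²:  R² = (2116 + 1628) / 104 = 36
R = √36 = 6  ⇒  r_B = 6 − 1 = 5

rB=5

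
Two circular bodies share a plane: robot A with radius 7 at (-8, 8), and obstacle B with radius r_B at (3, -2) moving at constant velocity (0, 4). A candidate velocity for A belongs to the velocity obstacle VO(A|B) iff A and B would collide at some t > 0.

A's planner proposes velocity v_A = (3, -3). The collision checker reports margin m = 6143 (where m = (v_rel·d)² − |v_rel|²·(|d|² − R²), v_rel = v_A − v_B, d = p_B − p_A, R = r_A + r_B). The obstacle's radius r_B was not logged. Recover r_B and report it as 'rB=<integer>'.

m = 6143
d = (11, -10);  v_rel = (3, -7),  |v_rel|² = 58
v_rel×d = (3)·(-10) − (-7)·(11) = 47
since m = R²·58 − 47²:  R² = (2209 + 6143) / 58 = 144
R = √144 = 12  ⇒  r_B = 12 − 7 = 5

rB=5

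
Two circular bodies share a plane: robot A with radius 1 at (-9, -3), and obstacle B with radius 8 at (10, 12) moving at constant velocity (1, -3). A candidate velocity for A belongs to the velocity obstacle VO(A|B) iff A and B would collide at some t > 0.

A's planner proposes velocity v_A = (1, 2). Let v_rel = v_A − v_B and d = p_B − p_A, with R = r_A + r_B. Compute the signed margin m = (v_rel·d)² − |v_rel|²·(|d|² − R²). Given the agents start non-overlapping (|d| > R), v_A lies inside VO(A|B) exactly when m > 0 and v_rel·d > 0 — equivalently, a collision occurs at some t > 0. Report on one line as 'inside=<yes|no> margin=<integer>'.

d = (19, 15),  |d|² = 586;  R = 1+8 = 9,  c = 586−9² = 505
v_rel = (0, 5),  |v_rel|² = 25;  v_rel·d = (0)·(19) + (5)·(15) = 75
25·t² − 150·t + 505 = 0  ⇒  m = 75² − 25·505 = -7000
m = -7000 < 0,  v_rel·d = 75 > 0  ⇒  outside

inside=no margin=-7000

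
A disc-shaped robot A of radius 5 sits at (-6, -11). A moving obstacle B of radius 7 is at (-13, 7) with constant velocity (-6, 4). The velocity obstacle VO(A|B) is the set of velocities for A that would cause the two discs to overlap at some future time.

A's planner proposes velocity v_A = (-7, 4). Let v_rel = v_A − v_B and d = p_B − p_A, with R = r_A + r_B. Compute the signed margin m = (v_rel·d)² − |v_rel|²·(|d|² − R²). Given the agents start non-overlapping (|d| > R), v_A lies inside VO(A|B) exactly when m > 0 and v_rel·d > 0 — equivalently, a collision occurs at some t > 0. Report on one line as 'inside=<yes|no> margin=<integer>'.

d = (-7, 18),  |d|² = 373;  R = 5+7 = 12,  c = 373−12² = 229
v_rel = (-1, 0),  |v_rel|² = 1;  v_rel·d = (-1)·(-7) + (0)·(18) = 7
1·t² − 14·t + 229 = 0  ⇒  m = 7² − 1·229 = -180
m = -180 < 0,  v_rel·d = 7 > 0  ⇒  outside

inside=no margin=-180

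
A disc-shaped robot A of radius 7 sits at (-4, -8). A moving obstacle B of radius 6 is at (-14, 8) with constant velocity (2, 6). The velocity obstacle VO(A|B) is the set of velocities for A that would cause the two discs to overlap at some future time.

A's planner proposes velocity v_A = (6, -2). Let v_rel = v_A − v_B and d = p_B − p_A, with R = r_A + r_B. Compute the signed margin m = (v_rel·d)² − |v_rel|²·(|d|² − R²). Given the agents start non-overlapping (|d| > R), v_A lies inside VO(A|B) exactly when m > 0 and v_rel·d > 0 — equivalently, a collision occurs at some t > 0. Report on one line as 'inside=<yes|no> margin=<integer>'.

d = (-10, 16),  |d|² = 356;  R = 7+6 = 13,  c = 356−13² = 187
v_rel = (4, -8),  |v_rel|² = 80;  v_rel·d = (4)·(-10) + (-8)·(16) = -168
80·t² + 336·t + 187 = 0  ⇒  m = (-168)² − 80·187 = 13264
m = 13264 > 0,  v_rel·d = -168 < 0  ⇒  outside

inside=no margin=13264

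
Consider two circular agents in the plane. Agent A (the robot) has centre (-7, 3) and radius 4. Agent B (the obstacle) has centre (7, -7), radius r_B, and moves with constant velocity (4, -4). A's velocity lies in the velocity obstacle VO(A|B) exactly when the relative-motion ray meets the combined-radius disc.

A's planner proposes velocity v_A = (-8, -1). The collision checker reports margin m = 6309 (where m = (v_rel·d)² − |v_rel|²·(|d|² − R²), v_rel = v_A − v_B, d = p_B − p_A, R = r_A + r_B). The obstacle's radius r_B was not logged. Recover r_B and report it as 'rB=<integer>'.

m = 6309
d = (14, -10);  v_rel = (-12, 3),  |v_rel|² = 153
v_rel×d = (-12)·(-10) − (3)·(14) = 78
since m = R²·153 − 78²:  R² = (6084 + 6309) / 153 = 81
R = √81 = 9  ⇒  r_B = 9 − 4 = 5

rB=5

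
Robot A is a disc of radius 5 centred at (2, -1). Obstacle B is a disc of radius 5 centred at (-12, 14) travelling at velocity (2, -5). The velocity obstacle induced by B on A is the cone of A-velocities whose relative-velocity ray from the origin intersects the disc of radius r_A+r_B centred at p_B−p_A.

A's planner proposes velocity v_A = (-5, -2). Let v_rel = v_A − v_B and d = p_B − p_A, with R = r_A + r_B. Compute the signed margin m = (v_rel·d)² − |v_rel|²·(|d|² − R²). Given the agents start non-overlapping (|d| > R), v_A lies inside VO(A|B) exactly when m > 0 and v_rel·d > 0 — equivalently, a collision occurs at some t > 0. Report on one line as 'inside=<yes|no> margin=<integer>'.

d = (-14, 15),  |d|² = 421;  R = 5+5 = 10,  c = 421−10² = 321
v_rel = (-7, 3),  |v_rel|² = 58;  v_rel·d = (-7)·(-14) + (3)·(15) = 143
58·t² − 286·t + 321 = 0  ⇒  m = 143² − 58·321 = 1831
m = 1831 > 0,  v_rel·d = 143 > 0  ⇒  inside

inside=yes margin=1831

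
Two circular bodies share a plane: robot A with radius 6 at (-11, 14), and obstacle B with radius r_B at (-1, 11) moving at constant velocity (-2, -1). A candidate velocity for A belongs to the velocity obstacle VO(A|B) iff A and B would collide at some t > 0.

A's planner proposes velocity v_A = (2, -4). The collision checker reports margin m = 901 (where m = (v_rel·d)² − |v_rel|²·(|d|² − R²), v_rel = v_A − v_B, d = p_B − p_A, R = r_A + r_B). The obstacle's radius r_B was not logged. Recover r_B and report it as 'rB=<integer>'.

m = 901
d = (10, -3);  v_rel = (4, -3),  |v_rel|² = 25
v_rel×d = (4)·(-3) − (-3)·(10) = 18
since m = R²·25 − 18²:  R² = (324 + 901) / 25 = 49
R = √49 = 7  ⇒  r_B = 7 − 6 = 1

rB=1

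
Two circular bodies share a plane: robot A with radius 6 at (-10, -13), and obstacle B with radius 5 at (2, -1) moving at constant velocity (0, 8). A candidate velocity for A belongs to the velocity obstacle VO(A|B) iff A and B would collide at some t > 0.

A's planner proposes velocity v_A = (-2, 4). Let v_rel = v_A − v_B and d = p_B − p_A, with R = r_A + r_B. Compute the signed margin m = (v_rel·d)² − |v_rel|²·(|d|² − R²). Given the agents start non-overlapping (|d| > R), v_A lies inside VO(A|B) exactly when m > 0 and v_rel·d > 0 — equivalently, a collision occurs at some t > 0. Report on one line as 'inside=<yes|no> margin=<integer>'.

d = (12, 12),  |d|² = 288;  R = 6+5 = 11,  c = 288−11² = 167
v_rel = (-2, -4),  |v_rel|² = 20;  v_rel·d = (-2)·(12) + (-4)·(12) = -72
20·t² + 144·t + 167 = 0  ⇒  m = (-72)² − 20·167 = 1844
m = 1844 > 0,  v_rel·d = -72 < 0  ⇒  outside

inside=no margin=1844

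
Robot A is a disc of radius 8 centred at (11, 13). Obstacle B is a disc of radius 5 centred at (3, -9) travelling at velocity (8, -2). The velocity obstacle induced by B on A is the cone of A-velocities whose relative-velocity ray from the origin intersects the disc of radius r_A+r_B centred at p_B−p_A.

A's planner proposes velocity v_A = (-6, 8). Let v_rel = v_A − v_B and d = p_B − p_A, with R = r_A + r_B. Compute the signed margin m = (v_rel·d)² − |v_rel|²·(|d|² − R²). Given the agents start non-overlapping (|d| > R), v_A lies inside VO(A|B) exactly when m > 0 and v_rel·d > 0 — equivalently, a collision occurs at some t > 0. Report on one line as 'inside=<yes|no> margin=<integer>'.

d = (-8, -22),  |d|² = 548;  R = 8+5 = 13,  c = 548−13² = 379
v_rel = (-14, 10),  |v_rel|² = 296;  v_rel·d = (-14)·(-8) + (10)·(-22) = -108
296·t² + 216·t + 379 = 0  ⇒  m = (-108)² − 296·379 = -100520
m = -100520 < 0,  v_rel·d = -108 < 0  ⇒  outside

inside=no margin=-100520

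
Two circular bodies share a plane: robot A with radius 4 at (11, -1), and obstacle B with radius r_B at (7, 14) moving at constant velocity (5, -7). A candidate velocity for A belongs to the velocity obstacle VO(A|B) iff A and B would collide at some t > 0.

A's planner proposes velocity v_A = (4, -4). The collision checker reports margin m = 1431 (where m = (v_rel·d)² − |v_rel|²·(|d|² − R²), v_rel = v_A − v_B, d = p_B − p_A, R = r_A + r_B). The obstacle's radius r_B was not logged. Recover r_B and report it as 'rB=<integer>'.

m = 1431
d = (-4, 15);  v_rel = (-1, 3),  |v_rel|² = 10
v_rel×d = (-1)·(15) − (3)·(-4) = -3
since m = R²·10 − (-3)²:  R² = (9 + 1431) / 10 = 144
R = √144 = 12  ⇒  r_B = 12 − 4 = 8

rB=8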